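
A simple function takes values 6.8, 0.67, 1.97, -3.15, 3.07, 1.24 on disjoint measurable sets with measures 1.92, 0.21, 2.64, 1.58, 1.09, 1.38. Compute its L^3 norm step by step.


Step 1: Compute |f_i|^3 for each value:
  |6.8|^3 = 314.432
  |0.67|^3 = 0.300763
  |1.97|^3 = 7.645373
  |-3.15|^3 = 31.255875
  |3.07|^3 = 28.934443
  |1.24|^3 = 1.906624
Step 2: Multiply by measures and sum:
  314.432 * 1.92 = 603.70944
  0.300763 * 0.21 = 0.06316
  7.645373 * 2.64 = 20.183785
  31.255875 * 1.58 = 49.384282
  28.934443 * 1.09 = 31.538543
  1.906624 * 1.38 = 2.631141
Sum = 603.70944 + 0.06316 + 20.183785 + 49.384282 + 31.538543 + 2.631141 = 707.510351
Step 3: Take the p-th root:
||f||_3 = (707.510351)^(1/3) = 8.910682


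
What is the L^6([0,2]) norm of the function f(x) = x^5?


Step 1: ||f||_6 = (integral_0^2 |x^5|^6 dx)^(1/6)
     = (integral_0^2 x^30 dx)^(1/6)
Step 2: integral_0^2 x^30 dx = [x^31/(31)] from 0 to 2 = 2^31/31
     = 2147483648/31 = 6.927367e+07
Step 3: ||f||_6 = (6.927367e+07)^(1/6) = 20.265688


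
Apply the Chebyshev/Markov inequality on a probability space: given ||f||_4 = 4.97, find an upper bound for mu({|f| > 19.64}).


Chebyshev/Markov inequality: mu(|f| > eps) <= (||f||_p / eps)^p
Step 1: ||f||_4 / eps = 4.97 / 19.64 = 0.253055
Step 2: Raise to power p = 4:
  (0.253055)^4 = 0.004101
Step 3: Therefore mu(|f| > 19.64) <= 0.004101


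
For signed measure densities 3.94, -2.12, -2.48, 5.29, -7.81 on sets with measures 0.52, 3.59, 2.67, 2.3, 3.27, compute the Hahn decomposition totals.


Step 1: Compute signed measure on each set:
  Set 1: 3.94 * 0.52 = 2.0488
  Set 2: -2.12 * 3.59 = -7.6108
  Set 3: -2.48 * 2.67 = -6.6216
  Set 4: 5.29 * 2.3 = 12.167
  Set 5: -7.81 * 3.27 = -25.5387
Step 2: Total signed measure = (2.0488) + (-7.6108) + (-6.6216) + (12.167) + (-25.5387)
     = -25.5553
Step 3: Positive part mu+(X) = sum of positive contributions = 14.2158
Step 4: Negative part mu-(X) = |sum of negative contributions| = 39.7711


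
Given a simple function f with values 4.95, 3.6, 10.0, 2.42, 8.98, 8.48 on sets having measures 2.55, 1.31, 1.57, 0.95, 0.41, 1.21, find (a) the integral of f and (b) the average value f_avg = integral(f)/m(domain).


Step 1: Integral = sum(value_i * measure_i)
= 4.95*2.55 + 3.6*1.31 + 10.0*1.57 + 2.42*0.95 + 8.98*0.41 + 8.48*1.21
= 12.6225 + 4.716 + 15.7 + 2.299 + 3.6818 + 10.2608
= 49.2801
Step 2: Total measure of domain = 2.55 + 1.31 + 1.57 + 0.95 + 0.41 + 1.21 = 8
Step 3: Average value = 49.2801 / 8 = 6.160012


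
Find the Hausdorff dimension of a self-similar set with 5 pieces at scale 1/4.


For a self-similar set with N copies scaled by 1/r:
dim_H = log(N)/log(r) = log(5)/log(4)
= 1.609438/1.386294
= 1.160964


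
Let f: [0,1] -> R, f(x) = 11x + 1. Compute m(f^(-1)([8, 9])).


f^(-1)([8, 9]) = {x : 8 <= 11x + 1 <= 9}
Solving: (8 - 1)/11 <= x <= (9 - 1)/11
= [0.636364, 0.727273]
Intersecting with [0,1]: [0.636364, 0.727273]
Measure = 0.727273 - 0.636364 = 0.090909


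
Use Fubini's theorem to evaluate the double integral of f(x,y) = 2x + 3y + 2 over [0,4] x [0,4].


By Fubini, integrate in x first, then y.
Step 1: Fix y, integrate over x in [0,4]:
  integral(2x + 3y + 2, x=0..4)
  = 2*(4^2 - 0^2)/2 + (3y + 2)*(4 - 0)
  = 16 + (3y + 2)*4
  = 16 + 12y + 8
  = 24 + 12y
Step 2: Integrate over y in [0,4]:
  integral(24 + 12y, y=0..4)
  = 24*4 + 12*(4^2 - 0^2)/2
  = 96 + 96
  = 192


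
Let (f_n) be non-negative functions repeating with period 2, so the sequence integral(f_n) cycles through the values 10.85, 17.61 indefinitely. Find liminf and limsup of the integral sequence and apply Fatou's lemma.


The sequence (integral(f_n)) is periodic with period 2, repeating the values 10.85, 17.61 indefinitely.
Step 1: For a periodic sequence, every tail (a_m, a_(m+1), ...) contains all 2 period values infinitely often.
Step 2: Hence inf of every tail = min of the period values = min(10.85, 17.61) = 10.85.
        liminf_n integral(f_n) = sup over m of (inf of tail from m) = 10.85.
Step 3: Similarly sup of every tail = max of the period values = 17.61.
        limsup_n integral(f_n) = 17.61.
Step 4: Fatou's lemma: integral(liminf_n f_n) <= liminf_n integral(f_n) = 10.85.
        So the integral of the pointwise liminf is at most 10.85.


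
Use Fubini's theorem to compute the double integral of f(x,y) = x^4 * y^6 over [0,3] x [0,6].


By Fubini's theorem, the double integral factors as a product of single integrals:
Step 1: integral_0^3 x^4 dx = [x^5/5] from 0 to 3
     = 3^5/5 = 48.6
Step 2: integral_0^6 y^6 dy = [y^7/7] from 0 to 6
     = 6^7/7 = 39990.857143
Step 3: Double integral = 48.6 * 39990.857143 = 1.943556e+06


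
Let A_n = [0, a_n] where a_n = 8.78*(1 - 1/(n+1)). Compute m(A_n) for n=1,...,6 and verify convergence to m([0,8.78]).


By continuity of measure from below: if A_n increases to A, then m(A_n) -> m(A).
Here A = [0, 8.78], so m(A) = 8.78
Step 1: a_1 = 8.78*(1 - 1/2) = 4.39, m(A_1) = 4.39
Step 2: a_2 = 8.78*(1 - 1/3) = 5.8533, m(A_2) = 5.8533
Step 3: a_3 = 8.78*(1 - 1/4) = 6.585, m(A_3) = 6.585
Step 4: a_4 = 8.78*(1 - 1/5) = 7.024, m(A_4) = 7.024
Step 5: a_5 = 8.78*(1 - 1/6) = 7.3167, m(A_5) = 7.3167
Step 6: a_6 = 8.78*(1 - 1/7) = 7.5257, m(A_6) = 7.5257
Limit: m(A_n) -> m([0,8.78]) = 8.78


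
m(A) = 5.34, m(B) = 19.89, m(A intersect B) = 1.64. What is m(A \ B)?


m(A \ B) = m(A) - m(A n B)
= 5.34 - 1.64
= 3.7


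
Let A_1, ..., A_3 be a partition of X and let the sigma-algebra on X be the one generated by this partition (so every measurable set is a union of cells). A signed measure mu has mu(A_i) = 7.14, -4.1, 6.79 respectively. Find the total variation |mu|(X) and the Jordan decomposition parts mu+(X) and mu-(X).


Step 1: Every measurable set is a union of atoms (the cells / points), so a Hahn decomposition is
  obtained by grouping atoms by sign: P = union of atoms with mu > 0, N = union of the remaining atoms.
  Atoms in P (indices): 1, 3;  atoms in N (indices): 2
  Positive values: 7.14, 6.79
  Negative values: -4.1
Step 2: mu+(X) = mu(P) = sum of positive atom values = 13.93
Step 3: mu-(X) = -mu(N) = sum of |negative atom values| = 4.1
Step 4: |mu|(X) = mu+(X) + mu-(X) = 13.93 + 4.1 = 18.03


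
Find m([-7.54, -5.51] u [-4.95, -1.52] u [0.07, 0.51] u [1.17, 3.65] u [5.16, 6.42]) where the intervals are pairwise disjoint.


For pairwise disjoint intervals, m(union) = sum of lengths.
= (-5.51 - -7.54) + (-1.52 - -4.95) + (0.51 - 0.07) + (3.65 - 1.17) + (6.42 - 5.16)
= 2.03 + 3.43 + 0.44 + 2.48 + 1.26
= 9.64


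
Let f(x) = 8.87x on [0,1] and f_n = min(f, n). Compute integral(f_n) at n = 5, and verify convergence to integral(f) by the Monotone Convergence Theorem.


f(x) = 8.87x on [0,1]; f_n(x) = min(8.87x, n). At n = 5:
Step 1: f(x) reaches 5 at x = 5/8.87 = 0.563698
Step 2: integral(f_5) = integral(8.87x, 0, 0.563698) + integral(5, 0.563698, 1)
       = 8.87*0.563698^2/2 + 5*(1 - 0.563698)
       = 1.409245 + 2.181511
       = 3.590755
Step 3: As n -> infinity, f_n increases to f, so by MCT integral(f_n) -> integral(f) = 8.87/2 = 4.435.
Convergence: integral(f_5) = 3.590755 -> 4.435 as n -> infinity


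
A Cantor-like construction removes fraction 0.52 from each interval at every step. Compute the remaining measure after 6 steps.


Step 1: At each step, fraction remaining = 1 - 0.52 = 0.48
Step 2: After 6 steps, measure = (0.48)^6
Step 3: Computing the power step by step:
  After step 1: 0.48
  After step 2: 0.2304
  After step 3: 0.110592
  After step 4: 0.053084
  After step 5: 0.02548
  ...
Result = 0.012231


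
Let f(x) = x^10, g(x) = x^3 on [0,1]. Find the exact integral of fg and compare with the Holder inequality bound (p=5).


Step 1: Exact integral of f*g = integral(x^13, 0, 1) = 1/14
     = 0.071429
Step 2: Holder bound with p=5, q=1.25:
  ||f||_p = (integral x^50 dx)^(1/5) = (1/51)^(1/5) = 0.455497
  ||g||_q = (integral x^3.75 dx)^(1/1.25) = (1/4.75)^(1/1.25) = 0.287505
Step 3: Holder bound = ||f||_p * ||g||_q = 0.455497 * 0.287505 = 0.130958
Verification: 0.071429 <= 0.130958 (Holder holds)


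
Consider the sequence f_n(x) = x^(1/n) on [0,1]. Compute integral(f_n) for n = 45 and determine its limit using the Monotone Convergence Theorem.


At n = 45: f_45(x) = x^(1/45).
Step 1: integral(x^(1/45), 0, 1) = [x^(1/45+1) / (1/45+1)] from 0 to 1
     = 1 / (1/45 + 1) = 1 / ((45+1)/45) = 45/(45+1)
     = 45/46 = 0.978261
Step 2: As n -> infinity, f_n(x) = x^(1/n) -> 1 for x in (0,1], and f_n is increasing in n.
By MCT, lim_n integral(f_n) = integral(lim_n f_n) = integral(1, 0, 1) = 1.
Step 3: Verify convergence: 45/46 = 0.978261 -> 1


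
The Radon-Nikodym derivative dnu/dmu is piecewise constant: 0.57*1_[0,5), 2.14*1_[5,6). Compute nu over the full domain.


Integrate each piece of the Radon-Nikodym derivative:
Step 1: integral_0^5 0.57 dx = 0.57*(5-0) = 0.57*5 = 2.85
Step 2: integral_5^6 2.14 dx = 2.14*(6-5) = 2.14*1 = 2.14
Total: 2.85 + 2.14 = 4.99


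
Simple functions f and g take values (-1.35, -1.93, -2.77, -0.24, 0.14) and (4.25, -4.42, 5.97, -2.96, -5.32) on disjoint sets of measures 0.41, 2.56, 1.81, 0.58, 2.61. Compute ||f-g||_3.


Step 1: Compute differences f_i - g_i:
  -1.35 - 4.25 = -5.6
  -1.93 - -4.42 = 2.49
  -2.77 - 5.97 = -8.74
  -0.24 - -2.96 = 2.72
  0.14 - -5.32 = 5.46
Step 2: Compute |diff|^3 * measure for each set:
  |-5.6|^3 * 0.41 = 175.616 * 0.41 = 72.00256
  |2.49|^3 * 2.56 = 15.438249 * 2.56 = 39.521917
  |-8.74|^3 * 1.81 = 667.627624 * 1.81 = 1208.405999
  |2.72|^3 * 0.58 = 20.123648 * 0.58 = 11.671716
  |5.46|^3 * 2.61 = 162.771336 * 2.61 = 424.833187
Step 3: Sum = 1756.43538
Step 4: ||f-g||_3 = (1756.43538)^(1/3) = 12.065465


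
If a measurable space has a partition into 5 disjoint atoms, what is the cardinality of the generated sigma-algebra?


Each element of the sigma-algebra is a union of some subset of the 5 atoms.
The number of such subsets is 2^5 = 32.


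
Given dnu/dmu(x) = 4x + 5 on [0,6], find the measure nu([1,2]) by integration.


nu(A) = integral_A (dnu/dmu) dmu = integral_1^2 (4x + 5) dx
Step 1: Antiderivative F(x) = (4/2)x^2 + 5x
Step 2: F(2) = (4/2)*2^2 + 5*2 = 8 + 10 = 18
Step 3: F(1) = (4/2)*1^2 + 5*1 = 2 + 5 = 7
Step 4: nu([1,2]) = F(2) - F(1) = 18 - 7 = 11


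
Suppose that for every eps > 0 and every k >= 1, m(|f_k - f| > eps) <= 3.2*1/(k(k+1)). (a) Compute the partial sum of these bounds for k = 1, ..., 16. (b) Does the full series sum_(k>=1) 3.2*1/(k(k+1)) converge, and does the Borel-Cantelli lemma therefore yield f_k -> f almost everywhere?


Step 1: List the terms 3.2*1/(k(k+1)) for k = 1 to 16:
  k=1: 1.6
  k=2: 0.533333
  k=3: 0.266667
  k=4: 0.16
  k=5: 0.106667
  k=6: 0.07619
  k=7: 0.057143
  k=8: 0.044444
  k=9: 0.035556
  k=10: 0.029091
  k=11: 0.024242
  k=12: 0.020513
  k=13: 0.017582
  k=14: 0.015238
  k=15: 0.013333
  k=16: 0.011765
Step 2: Partial sum = 1.6 + 0.533333 + 0.266667 + 0.16 + 0.106667 + 0.07619 + 0.057143 + 0.044444 + 0.035556 + 0.029091 + 0.024242 + 0.020513 + 0.017582 + 0.015238 + 0.013333 + 0.011765
     = 3.011765
Step 3: The full series sum_(k>=1) 3.2*1/(k(k+1)) converges (telescoping series sum 1/(k(k+1)) = 1; a constant multiple of a convergent series converges).
Step 4: Fix eps > 0. Since sum_k m(|f_k - f| > eps) < infinity, the Borel-Cantelli lemma gives
        m(limsup_k {|f_k - f| > eps}) = 0, i.e. for a.e. x, |f_k(x) - f(x)| <= eps for all large k.
        Applying this with eps = 1/j for j = 1, 2, ... and intersecting the countably many full-measure sets,
        for a.e. x we get limsup_k |f_k(x) - f(x)| <= 1/j for every j, hence f_k -> f almost everywhere.
Conclusion: series converges; Borel-Cantelli yields f_k -> f a.e.


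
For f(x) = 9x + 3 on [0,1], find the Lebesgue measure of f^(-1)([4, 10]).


f^(-1)([4, 10]) = {x : 4 <= 9x + 3 <= 10}
Solving: (4 - 3)/9 <= x <= (10 - 3)/9
= [0.111111, 0.777778]
Intersecting with [0,1]: [0.111111, 0.777778]
Measure = 0.777778 - 0.111111 = 0.666667


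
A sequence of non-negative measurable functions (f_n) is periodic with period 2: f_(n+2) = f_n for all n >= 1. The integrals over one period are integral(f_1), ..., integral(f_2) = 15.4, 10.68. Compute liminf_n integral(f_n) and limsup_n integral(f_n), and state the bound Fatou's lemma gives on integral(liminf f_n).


The sequence (integral(f_n)) is periodic with period 2, repeating the values 15.4, 10.68 indefinitely.
Step 1: For a periodic sequence, every tail (a_m, a_(m+1), ...) contains all 2 period values infinitely often.
Step 2: Hence inf of every tail = min of the period values = min(15.4, 10.68) = 10.68.
        liminf_n integral(f_n) = sup over m of (inf of tail from m) = 10.68.
Step 3: Similarly sup of every tail = max of the period values = 15.4.
        limsup_n integral(f_n) = 15.4.
Step 4: Fatou's lemma: integral(liminf_n f_n) <= liminf_n integral(f_n) = 10.68.
        So the integral of the pointwise liminf is at most 10.68.


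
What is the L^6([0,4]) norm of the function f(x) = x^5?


Step 1: ||f||_6 = (integral_0^4 |x^5|^6 dx)^(1/6)
     = (integral_0^4 x^30 dx)^(1/6)
Step 2: integral_0^4 x^30 dx = [x^31/(31)] from 0 to 4 = 4^31/31
     = 4611686018427387904/31 = 1.487641e+17
Step 3: ||f||_6 = (1.487641e+17)^(1/6) = 727.918918


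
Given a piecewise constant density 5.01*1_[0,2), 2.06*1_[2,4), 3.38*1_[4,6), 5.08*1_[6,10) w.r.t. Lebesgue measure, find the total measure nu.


Integrate each piece of the Radon-Nikodym derivative:
Step 1: integral_0^2 5.01 dx = 5.01*(2-0) = 5.01*2 = 10.02
Step 2: integral_2^4 2.06 dx = 2.06*(4-2) = 2.06*2 = 4.12
Step 3: integral_4^6 3.38 dx = 3.38*(6-4) = 3.38*2 = 6.76
Step 4: integral_6^10 5.08 dx = 5.08*(10-6) = 5.08*4 = 20.32
Total: 10.02 + 4.12 + 6.76 + 20.32 = 41.22


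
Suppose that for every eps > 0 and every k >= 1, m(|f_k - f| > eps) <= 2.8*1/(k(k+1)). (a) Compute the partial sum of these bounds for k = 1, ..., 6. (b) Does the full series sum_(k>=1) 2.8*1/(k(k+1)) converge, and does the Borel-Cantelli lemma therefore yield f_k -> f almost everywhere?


Step 1: List the terms 2.8*1/(k(k+1)) for k = 1 to 6:
  k=1: 1.4
  k=2: 0.466667
  k=3: 0.233333
  k=4: 0.14
  k=5: 0.093333
  k=6: 0.066667
Step 2: Partial sum = 1.4 + 0.466667 + 0.233333 + 0.14 + 0.093333 + 0.066667
     = 2.4
Step 3: The full series sum_(k>=1) 2.8*1/(k(k+1)) converges (telescoping series sum 1/(k(k+1)) = 1; a constant multiple of a convergent series converges).
Step 4: Fix eps > 0. Since sum_k m(|f_k - f| > eps) < infinity, the Borel-Cantelli lemma gives
        m(limsup_k {|f_k - f| > eps}) = 0, i.e. for a.e. x, |f_k(x) - f(x)| <= eps for all large k.
        Applying this with eps = 1/j for j = 1, 2, ... and intersecting the countably many full-measure sets,
        for a.e. x we get limsup_k |f_k(x) - f(x)| <= 1/j for every j, hence f_k -> f almost everywhere.
Conclusion: series converges; Borel-Cantelli yields f_k -> f a.e.


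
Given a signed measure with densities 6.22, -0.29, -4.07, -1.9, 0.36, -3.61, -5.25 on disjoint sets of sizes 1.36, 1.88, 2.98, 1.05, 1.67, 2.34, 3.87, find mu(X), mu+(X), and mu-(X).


Step 1: Compute signed measure on each set:
  Set 1: 6.22 * 1.36 = 8.4592
  Set 2: -0.29 * 1.88 = -0.5452
  Set 3: -4.07 * 2.98 = -12.1286
  Set 4: -1.9 * 1.05 = -1.995
  Set 5: 0.36 * 1.67 = 0.6012
  Set 6: -3.61 * 2.34 = -8.4474
  Set 7: -5.25 * 3.87 = -20.3175
Step 2: Total signed measure = (8.4592) + (-0.5452) + (-12.1286) + (-1.995) + (0.6012) + (-8.4474) + (-20.3175)
     = -34.3733
Step 3: Positive part mu+(X) = sum of positive contributions = 9.0604
Step 4: Negative part mu-(X) = |sum of negative contributions| = 43.4337


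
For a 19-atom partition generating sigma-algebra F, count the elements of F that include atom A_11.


Each element of F is a union of some subset S of the 19 atoms.
The element contains A_11 iff A_11 is in S.
So we count subsets S of {A_1,...,A_19} with A_11 in S: choose freely among the other 18 atoms.
Count = 2^(19-1) = 2^18 = 262144.


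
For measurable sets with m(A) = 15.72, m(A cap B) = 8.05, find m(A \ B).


m(A \ B) = m(A) - m(A n B)
= 15.72 - 8.05
= 7.67


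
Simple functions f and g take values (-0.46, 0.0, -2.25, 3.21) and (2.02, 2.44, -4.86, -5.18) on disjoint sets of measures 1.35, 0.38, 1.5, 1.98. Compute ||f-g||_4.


Step 1: Compute differences f_i - g_i:
  -0.46 - 2.02 = -2.48
  0.0 - 2.44 = -2.44
  -2.25 - -4.86 = 2.61
  3.21 - -5.18 = 8.39
Step 2: Compute |diff|^4 * measure for each set:
  |-2.48|^4 * 1.35 = 37.82742 * 1.35 = 51.067017
  |-2.44|^4 * 0.38 = 35.445353 * 0.38 = 13.469234
  |2.61|^4 * 1.5 = 46.404706 * 1.5 = 69.60706
  |8.39|^4 * 1.98 = 4955.047742 * 1.98 = 9810.99453
Step 3: Sum = 9945.137841
Step 4: ||f-g||_4 = (9945.137841)^(1/4) = 9.986256


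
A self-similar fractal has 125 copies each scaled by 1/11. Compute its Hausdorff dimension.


For a self-similar set with N copies scaled by 1/r:
dim_H = log(N)/log(r) = log(125)/log(11)
= 4.828314/2.397895
= 2.013563


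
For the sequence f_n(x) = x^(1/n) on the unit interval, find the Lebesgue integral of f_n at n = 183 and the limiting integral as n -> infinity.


At n = 183: f_183(x) = x^(1/183).
Step 1: integral(x^(1/183), 0, 1) = [x^(1/183+1) / (1/183+1)] from 0 to 1
     = 1 / (1/183 + 1) = 1 / ((183+1)/183) = 183/(183+1)
     = 183/184 = 0.994565
Step 2: As n -> infinity, f_n(x) = x^(1/n) -> 1 for x in (0,1], and f_n is increasing in n.
By MCT, lim_n integral(f_n) = integral(lim_n f_n) = integral(1, 0, 1) = 1.
Step 3: Verify convergence: 183/184 = 0.994565 -> 1


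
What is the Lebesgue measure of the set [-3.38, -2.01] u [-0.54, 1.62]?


For pairwise disjoint intervals, m(union) = sum of lengths.
= (-2.01 - -3.38) + (1.62 - -0.54)
= 1.37 + 2.16
= 3.53


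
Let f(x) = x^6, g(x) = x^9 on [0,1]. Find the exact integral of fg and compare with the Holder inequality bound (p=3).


Step 1: Exact integral of f*g = integral(x^15, 0, 1) = 1/16
     = 0.0625
Step 2: Holder bound with p=3, q=1.5:
  ||f||_p = (integral x^18 dx)^(1/3) = (1/19)^(1/3) = 0.374756
  ||g||_q = (integral x^13.5 dx)^(1/1.5) = (1/14.5)^(1/1.5) = 0.168172
Step 3: Holder bound = ||f||_p * ||g||_q = 0.374756 * 0.168172 = 0.063024
Verification: 0.0625 <= 0.063024 (Holder holds)


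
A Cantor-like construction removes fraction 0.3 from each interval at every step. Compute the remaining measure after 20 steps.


Step 1: At each step, fraction remaining = 1 - 0.3 = 0.7
Step 2: After 20 steps, measure = (0.7)^20
Result = 7.979227e-04


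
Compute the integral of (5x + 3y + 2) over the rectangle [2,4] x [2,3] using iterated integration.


By Fubini, integrate in x first, then y.
Step 1: Fix y, integrate over x in [2,4]:
  integral(5x + 3y + 2, x=2..4)
  = 5*(4^2 - 2^2)/2 + (3y + 2)*(4 - 2)
  = 30 + (3y + 2)*2
  = 30 + 6y + 4
  = 34 + 6y
Step 2: Integrate over y in [2,3]:
  integral(34 + 6y, y=2..3)
  = 34*1 + 6*(3^2 - 2^2)/2
  = 34 + 15
  = 49


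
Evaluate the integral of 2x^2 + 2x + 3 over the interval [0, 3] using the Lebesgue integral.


The Lebesgue integral of a Riemann-integrable function agrees with the Riemann integral.
Antiderivative F(x) = (2/3)x^3 + (2/2)x^2 + 3x
F(3) = (2/3)*3^3 + (2/2)*3^2 + 3*3
     = (2/3)*27 + (2/2)*9 + 3*3
     = 18 + 9 + 9
     = 36
F(0) = 0.0
Integral = F(3) - F(0) = 36 - 0.0 = 36


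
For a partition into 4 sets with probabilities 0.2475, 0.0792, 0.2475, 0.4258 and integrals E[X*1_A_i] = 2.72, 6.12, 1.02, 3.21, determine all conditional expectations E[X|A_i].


For each cell A_i: E[X|A_i] = E[X*1_A_i] / P(A_i)
Step 1: E[X|A_1] = 2.72 / 0.2475 = 10.989899
Step 2: E[X|A_2] = 6.12 / 0.0792 = 77.272727
Step 3: E[X|A_3] = 1.02 / 0.2475 = 4.121212
Step 4: E[X|A_4] = 3.21 / 0.4258 = 7.538751
Verification: E[X] = sum E[X*1_A_i] = 2.72 + 6.12 + 1.02 + 3.21 = 13.07


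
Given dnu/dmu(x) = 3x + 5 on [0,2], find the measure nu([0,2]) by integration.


nu(A) = integral_A (dnu/dmu) dmu = integral_0^2 (3x + 5) dx
Step 1: Antiderivative F(x) = (3/2)x^2 + 5x
Step 2: F(2) = (3/2)*2^2 + 5*2 = 6 + 10 = 16
Step 3: F(0) = (3/2)*0^2 + 5*0 = 0.0 + 0 = 0.0
Step 4: nu([0,2]) = F(2) - F(0) = 16 - 0.0 = 16


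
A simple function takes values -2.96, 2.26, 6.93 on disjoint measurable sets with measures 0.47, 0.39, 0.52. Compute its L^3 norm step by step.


Step 1: Compute |f_i|^3 for each value:
  |-2.96|^3 = 25.934336
  |2.26|^3 = 11.543176
  |6.93|^3 = 332.812557
Step 2: Multiply by measures and sum:
  25.934336 * 0.47 = 12.189138
  11.543176 * 0.39 = 4.501839
  332.812557 * 0.52 = 173.06253
Sum = 12.189138 + 4.501839 + 173.06253 = 189.753506
Step 3: Take the p-th root:
||f||_3 = (189.753506)^(1/3) = 5.74641


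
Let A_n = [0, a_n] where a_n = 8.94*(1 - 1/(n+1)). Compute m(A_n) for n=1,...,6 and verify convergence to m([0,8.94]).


By continuity of measure from below: if A_n increases to A, then m(A_n) -> m(A).
Here A = [0, 8.94], so m(A) = 8.94
Step 1: a_1 = 8.94*(1 - 1/2) = 4.47, m(A_1) = 4.47
Step 2: a_2 = 8.94*(1 - 1/3) = 5.96, m(A_2) = 5.96
Step 3: a_3 = 8.94*(1 - 1/4) = 6.705, m(A_3) = 6.705
Step 4: a_4 = 8.94*(1 - 1/5) = 7.152, m(A_4) = 7.152
Step 5: a_5 = 8.94*(1 - 1/6) = 7.45, m(A_5) = 7.45
Step 6: a_6 = 8.94*(1 - 1/7) = 7.6629, m(A_6) = 7.6629
Limit: m(A_n) -> m([0,8.94]) = 8.94


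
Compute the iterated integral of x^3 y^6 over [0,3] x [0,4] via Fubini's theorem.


By Fubini's theorem, the double integral factors as a product of single integrals:
Step 1: integral_0^3 x^3 dx = [x^4/4] from 0 to 3
     = 3^4/4 = 20.25
Step 2: integral_0^4 y^6 dy = [y^7/7] from 0 to 4
     = 4^7/7 = 2340.571429
Step 3: Double integral = 20.25 * 2340.571429 = 47396.571429


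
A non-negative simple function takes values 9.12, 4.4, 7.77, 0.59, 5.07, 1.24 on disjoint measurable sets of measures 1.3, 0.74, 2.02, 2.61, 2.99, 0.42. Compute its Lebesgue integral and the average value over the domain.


Step 1: Integral = sum(value_i * measure_i)
= 9.12*1.3 + 4.4*0.74 + 7.77*2.02 + 0.59*2.61 + 5.07*2.99 + 1.24*0.42
= 11.856 + 3.256 + 15.6954 + 1.5399 + 15.1593 + 0.5208
= 48.0274
Step 2: Total measure of domain = 1.3 + 0.74 + 2.02 + 2.61 + 2.99 + 0.42 = 10.08
Step 3: Average value = 48.0274 / 10.08 = 4.764623


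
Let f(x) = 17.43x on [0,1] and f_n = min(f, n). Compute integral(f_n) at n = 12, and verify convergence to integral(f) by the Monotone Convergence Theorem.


f(x) = 17.43x on [0,1]; f_n(x) = min(17.43x, n). At n = 12:
Step 1: f(x) reaches 12 at x = 12/17.43 = 0.688468
Step 2: integral(f_12) = integral(17.43x, 0, 0.688468) + integral(12, 0.688468, 1)
       = 17.43*0.688468^2/2 + 12*(1 - 0.688468)
       = 4.130809 + 3.738382
       = 7.869191
Step 3: As n -> infinity, f_n increases to f, so by MCT integral(f_n) -> integral(f) = 17.43/2 = 8.715.
Convergence: integral(f_12) = 7.869191 -> 8.715 as n -> infinity


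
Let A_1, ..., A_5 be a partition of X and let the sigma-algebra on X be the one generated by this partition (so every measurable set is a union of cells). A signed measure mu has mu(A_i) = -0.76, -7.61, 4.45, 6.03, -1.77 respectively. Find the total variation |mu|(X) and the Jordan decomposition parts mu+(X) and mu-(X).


Step 1: Every measurable set is a union of atoms (the cells / points), so a Hahn decomposition is
  obtained by grouping atoms by sign: P = union of atoms with mu > 0, N = union of the remaining atoms.
  Atoms in P (indices): 3, 4;  atoms in N (indices): 1, 2, 5
  Positive values: 4.45, 6.03
  Negative values: -0.76, -7.61, -1.77
Step 2: mu+(X) = mu(P) = sum of positive atom values = 10.48
Step 3: mu-(X) = -mu(N) = sum of |negative atom values| = 10.14
Step 4: |mu|(X) = mu+(X) + mu-(X) = 10.48 + 10.14 = 20.62


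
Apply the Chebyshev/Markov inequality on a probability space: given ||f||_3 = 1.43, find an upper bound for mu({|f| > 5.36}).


Chebyshev/Markov inequality: mu(|f| > eps) <= (||f||_p / eps)^p
Step 1: ||f||_3 / eps = 1.43 / 5.36 = 0.266791
Step 2: Raise to power p = 3:
  (0.266791)^3 = 0.01899
Step 3: Therefore mu(|f| > 5.36) <= 0.01899


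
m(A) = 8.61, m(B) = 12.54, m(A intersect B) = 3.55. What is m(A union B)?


By inclusion-exclusion: m(A u B) = m(A) + m(B) - m(A n B)
= 8.61 + 12.54 - 3.55
= 17.6


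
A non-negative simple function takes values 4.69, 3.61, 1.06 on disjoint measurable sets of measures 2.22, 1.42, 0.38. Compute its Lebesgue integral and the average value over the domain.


Step 1: Integral = sum(value_i * measure_i)
= 4.69*2.22 + 3.61*1.42 + 1.06*0.38
= 10.4118 + 5.1262 + 0.4028
= 15.9408
Step 2: Total measure of domain = 2.22 + 1.42 + 0.38 = 4.02
Step 3: Average value = 15.9408 / 4.02 = 3.965373


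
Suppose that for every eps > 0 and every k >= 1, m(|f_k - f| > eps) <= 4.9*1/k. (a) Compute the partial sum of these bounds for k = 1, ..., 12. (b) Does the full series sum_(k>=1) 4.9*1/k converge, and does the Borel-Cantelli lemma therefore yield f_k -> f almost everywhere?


Step 1: List the terms 4.9*1/k for k = 1 to 12:
  k=1: 4.9
  k=2: 2.45
  k=3: 1.633333
  k=4: 1.225
  k=5: 0.98
  k=6: 0.816667
  k=7: 0.7
  k=8: 0.6125
  k=9: 0.544444
  k=10: 0.49
  k=11: 0.445455
  k=12: 0.408333
Step 2: Partial sum = 4.9 + 2.45 + 1.633333 + 1.225 + 0.98 + 0.816667 + 0.7 + 0.6125 + 0.544444 + 0.49 + 0.445455 + 0.408333
     = 15.205732
Step 3: The full series sum_(k>=1) 4.9*1/k diverges (harmonic series, p = 1; a nonzero constant multiple of a divergent series diverges).
Step 4: The (first) Borel-Cantelli lemma requires a summable sequence of measures, so it does not apply here;
        from this bound alone no conclusion about a.e. convergence can be drawn (convergence in measure still
        gives an a.e.-convergent subsequence, but not a.e. convergence of the whole sequence).
Conclusion: series diverges; Borel-Cantelli is inconclusive about a.e. convergence of f_k.


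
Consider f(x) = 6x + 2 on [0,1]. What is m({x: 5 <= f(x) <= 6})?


f^(-1)([5, 6]) = {x : 5 <= 6x + 2 <= 6}
Solving: (5 - 2)/6 <= x <= (6 - 2)/6
= [0.5, 0.666667]
Intersecting with [0,1]: [0.5, 0.666667]
Measure = 0.666667 - 0.5 = 0.166667


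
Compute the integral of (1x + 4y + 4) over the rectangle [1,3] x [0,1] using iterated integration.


By Fubini, integrate in x first, then y.
Step 1: Fix y, integrate over x in [1,3]:
  integral(1x + 4y + 4, x=1..3)
  = 1*(3^2 - 1^2)/2 + (4y + 4)*(3 - 1)
  = 4 + (4y + 4)*2
  = 4 + 8y + 8
  = 12 + 8y
Step 2: Integrate over y in [0,1]:
  integral(12 + 8y, y=0..1)
  = 12*1 + 8*(1^2 - 0^2)/2
  = 12 + 4
  = 16


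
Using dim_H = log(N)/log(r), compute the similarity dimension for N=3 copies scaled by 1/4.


For a self-similar set with N copies scaled by 1/r:
dim_H = log(N)/log(r) = log(3)/log(4)
= 1.098612/1.386294
= 0.792481


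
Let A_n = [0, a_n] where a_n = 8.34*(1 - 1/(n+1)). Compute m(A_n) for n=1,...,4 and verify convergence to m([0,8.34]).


By continuity of measure from below: if A_n increases to A, then m(A_n) -> m(A).
Here A = [0, 8.34], so m(A) = 8.34
Step 1: a_1 = 8.34*(1 - 1/2) = 4.17, m(A_1) = 4.17
Step 2: a_2 = 8.34*(1 - 1/3) = 5.56, m(A_2) = 5.56
Step 3: a_3 = 8.34*(1 - 1/4) = 6.255, m(A_3) = 6.255
Step 4: a_4 = 8.34*(1 - 1/5) = 6.672, m(A_4) = 6.672
Limit: m(A_n) -> m([0,8.34]) = 8.34


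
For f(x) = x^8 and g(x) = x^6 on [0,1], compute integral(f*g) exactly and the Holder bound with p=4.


Step 1: Exact integral of f*g = integral(x^14, 0, 1) = 1/15
     = 0.066667
Step 2: Holder bound with p=4, q=1.333333:
  ||f||_p = (integral x^32 dx)^(1/4) = (1/33)^(1/4) = 0.417226
  ||g||_q = (integral x^8 dx)^(1/1.333333) = (1/9)^(1/1.333333) = 0.19245
Step 3: Holder bound = ||f||_p * ||g||_q = 0.417226 * 0.19245 = 0.080295
Verification: 0.066667 <= 0.080295 (Holder holds)


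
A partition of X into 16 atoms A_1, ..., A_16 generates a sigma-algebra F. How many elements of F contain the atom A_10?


Each element of F is a union of some subset S of the 16 atoms.
The element contains A_10 iff A_10 is in S.
So we count subsets S of {A_1,...,A_16} with A_10 in S: choose freely among the other 15 atoms.
Count = 2^(16-1) = 2^15 = 32768.


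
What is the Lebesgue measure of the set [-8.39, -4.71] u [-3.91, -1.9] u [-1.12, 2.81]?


For pairwise disjoint intervals, m(union) = sum of lengths.
= (-4.71 - -8.39) + (-1.9 - -3.91) + (2.81 - -1.12)
= 3.68 + 2.01 + 3.93
= 9.62


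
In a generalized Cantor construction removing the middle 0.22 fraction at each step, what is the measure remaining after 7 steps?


Step 1: At each step, fraction remaining = 1 - 0.22 = 0.78
Step 2: After 7 steps, measure = (0.78)^7
Result = 0.175656


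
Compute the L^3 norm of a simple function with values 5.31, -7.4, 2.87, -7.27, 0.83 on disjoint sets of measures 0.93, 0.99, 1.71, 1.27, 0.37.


Step 1: Compute |f_i|^3 for each value:
  |5.31|^3 = 149.721291
  |-7.4|^3 = 405.224
  |2.87|^3 = 23.639903
  |-7.27|^3 = 384.240583
  |0.83|^3 = 0.571787
Step 2: Multiply by measures and sum:
  149.721291 * 0.93 = 139.240801
  405.224 * 0.99 = 401.17176
  23.639903 * 1.71 = 40.424234
  384.240583 * 1.27 = 487.98554
  0.571787 * 0.37 = 0.211561
Sum = 139.240801 + 401.17176 + 40.424234 + 487.98554 + 0.211561 = 1069.033896
Step 3: Take the p-th root:
||f||_3 = (1069.033896)^(1/3) = 10.225012


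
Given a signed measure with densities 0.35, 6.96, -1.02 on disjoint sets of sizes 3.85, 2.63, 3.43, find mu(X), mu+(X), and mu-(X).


Step 1: Compute signed measure on each set:
  Set 1: 0.35 * 3.85 = 1.3475
  Set 2: 6.96 * 2.63 = 18.3048
  Set 3: -1.02 * 3.43 = -3.4986
Step 2: Total signed measure = (1.3475) + (18.3048) + (-3.4986)
     = 16.1537
Step 3: Positive part mu+(X) = sum of positive contributions = 19.6523
Step 4: Negative part mu-(X) = |sum of negative contributions| = 3.4986


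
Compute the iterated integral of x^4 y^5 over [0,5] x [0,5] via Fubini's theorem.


By Fubini's theorem, the double integral factors as a product of single integrals:
Step 1: integral_0^5 x^4 dx = [x^5/5] from 0 to 5
     = 5^5/5 = 625
Step 2: integral_0^5 y^5 dy = [y^6/6] from 0 to 5
     = 5^6/6 = 2604.166667
Step 3: Double integral = 625 * 2604.166667 = 1.627604e+06


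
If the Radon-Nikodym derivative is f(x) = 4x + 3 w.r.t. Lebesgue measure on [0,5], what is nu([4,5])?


nu(A) = integral_A (dnu/dmu) dmu = integral_4^5 (4x + 3) dx
Step 1: Antiderivative F(x) = (4/2)x^2 + 3x
Step 2: F(5) = (4/2)*5^2 + 3*5 = 50 + 15 = 65
Step 3: F(4) = (4/2)*4^2 + 3*4 = 32 + 12 = 44
Step 4: nu([4,5]) = F(5) - F(4) = 65 - 44 = 21


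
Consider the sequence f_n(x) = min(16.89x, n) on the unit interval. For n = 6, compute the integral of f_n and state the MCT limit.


f(x) = 16.89x on [0,1]; f_n(x) = min(16.89x, n). At n = 6:
Step 1: f(x) reaches 6 at x = 6/16.89 = 0.35524
Step 2: integral(f_6) = integral(16.89x, 0, 0.35524) + integral(6, 0.35524, 1)
       = 16.89*0.35524^2/2 + 6*(1 - 0.35524)
       = 1.065719 + 3.868561
       = 4.934281
Step 3: As n -> infinity, f_n increases to f, so by MCT integral(f_n) -> integral(f) = 16.89/2 = 8.445.
Convergence: integral(f_6) = 4.934281 -> 8.445 as n -> infinity


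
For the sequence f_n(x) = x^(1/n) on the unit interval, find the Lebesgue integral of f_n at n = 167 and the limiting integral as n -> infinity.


At n = 167: f_167(x) = x^(1/167).
Step 1: integral(x^(1/167), 0, 1) = [x^(1/167+1) / (1/167+1)] from 0 to 1
     = 1 / (1/167 + 1) = 1 / ((167+1)/167) = 167/(167+1)
     = 167/168 = 0.994048
Step 2: As n -> infinity, f_n(x) = x^(1/n) -> 1 for x in (0,1], and f_n is increasing in n.
By MCT, lim_n integral(f_n) = integral(lim_n f_n) = integral(1, 0, 1) = 1.
Step 3: Verify convergence: 167/168 = 0.994048 -> 1


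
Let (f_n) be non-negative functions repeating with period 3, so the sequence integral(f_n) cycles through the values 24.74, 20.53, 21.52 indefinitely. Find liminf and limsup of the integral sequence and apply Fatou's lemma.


The sequence (integral(f_n)) is periodic with period 3, repeating the values 24.74, 20.53, 21.52 indefinitely.
Step 1: For a periodic sequence, every tail (a_m, a_(m+1), ...) contains all 3 period values infinitely often.
Step 2: Hence inf of every tail = min of the period values = min(24.74, 20.53, 21.52) = 20.53.
        liminf_n integral(f_n) = sup over m of (inf of tail from m) = 20.53.
Step 3: Similarly sup of every tail = max of the period values = 24.74.
        limsup_n integral(f_n) = 24.74.
Step 4: Fatou's lemma: integral(liminf_n f_n) <= liminf_n integral(f_n) = 20.53.
        So the integral of the pointwise liminf is at most 20.53.


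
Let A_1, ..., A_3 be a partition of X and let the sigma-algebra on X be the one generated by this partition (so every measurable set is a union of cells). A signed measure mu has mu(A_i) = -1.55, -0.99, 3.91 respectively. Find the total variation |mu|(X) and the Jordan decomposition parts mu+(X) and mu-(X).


Step 1: Every measurable set is a union of atoms (the cells / points), so a Hahn decomposition is
  obtained by grouping atoms by sign: P = union of atoms with mu > 0, N = union of the remaining atoms.
  Atoms in P (indices): 3;  atoms in N (indices): 1, 2
  Positive values: 3.91
  Negative values: -1.55, -0.99
Step 2: mu+(X) = mu(P) = sum of positive atom values = 3.91
Step 3: mu-(X) = -mu(N) = sum of |negative atom values| = 2.54
Step 4: |mu|(X) = mu+(X) + mu-(X) = 3.91 + 2.54 = 6.45


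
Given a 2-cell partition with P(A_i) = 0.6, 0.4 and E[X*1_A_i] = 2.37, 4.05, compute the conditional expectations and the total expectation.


For each cell A_i: E[X|A_i] = E[X*1_A_i] / P(A_i)
Step 1: E[X|A_1] = 2.37 / 0.6 = 3.95
Step 2: E[X|A_2] = 4.05 / 0.4 = 10.125
Verification: E[X] = sum E[X*1_A_i] = 2.37 + 4.05 = 6.42


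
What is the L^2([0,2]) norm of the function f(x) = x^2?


Step 1: ||f||_2 = (integral_0^2 |x^2|^2 dx)^(1/2)
     = (integral_0^2 x^4 dx)^(1/2)
Step 2: integral_0^2 x^4 dx = [x^5/(5)] from 0 to 2 = 2^5/5
     = 32/5 = 6.4
Step 3: ||f||_2 = (6.4)^(1/2) = 2.529822


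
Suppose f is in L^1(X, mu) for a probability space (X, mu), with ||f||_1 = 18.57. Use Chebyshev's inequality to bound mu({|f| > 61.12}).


Chebyshev/Markov inequality: mu(|f| > eps) <= (||f||_p / eps)^p
Step 1: ||f||_1 / eps = 18.57 / 61.12 = 0.303829
Step 2: Raise to power p = 1:
  (0.303829)^1 = 0.303829
Step 3: Therefore mu(|f| > 61.12) <= 0.303829


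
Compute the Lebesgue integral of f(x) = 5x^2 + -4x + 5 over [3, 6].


The Lebesgue integral of a Riemann-integrable function agrees with the Riemann integral.
Antiderivative F(x) = (5/3)x^3 + (-4/2)x^2 + 5x
F(6) = (5/3)*6^3 + (-4/2)*6^2 + 5*6
     = (5/3)*216 + (-4/2)*36 + 5*6
     = 360 + -72 + 30
     = 318
F(3) = 42
Integral = F(6) - F(3) = 318 - 42 = 276


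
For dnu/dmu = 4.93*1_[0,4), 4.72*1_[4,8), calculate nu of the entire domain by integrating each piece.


Integrate each piece of the Radon-Nikodym derivative:
Step 1: integral_0^4 4.93 dx = 4.93*(4-0) = 4.93*4 = 19.72
Step 2: integral_4^8 4.72 dx = 4.72*(8-4) = 4.72*4 = 18.88
Total: 19.72 + 18.88 = 38.6


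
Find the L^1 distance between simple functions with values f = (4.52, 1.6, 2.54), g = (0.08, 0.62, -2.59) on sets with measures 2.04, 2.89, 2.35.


Step 1: Compute differences f_i - g_i:
  4.52 - 0.08 = 4.44
  1.6 - 0.62 = 0.98
  2.54 - -2.59 = 5.13
Step 2: Compute |diff|^1 * measure for each set:
  |4.44|^1 * 2.04 = 4.44 * 2.04 = 9.0576
  |0.98|^1 * 2.89 = 0.98 * 2.89 = 2.8322
  |5.13|^1 * 2.35 = 5.13 * 2.35 = 12.0555
Step 3: Sum = 23.9453
Step 4: ||f-g||_1 = (23.9453)^(1/1) = 23.9453


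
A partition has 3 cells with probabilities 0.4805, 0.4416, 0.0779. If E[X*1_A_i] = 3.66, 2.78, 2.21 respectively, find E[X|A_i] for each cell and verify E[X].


For each cell A_i: E[X|A_i] = E[X*1_A_i] / P(A_i)
Step 1: E[X|A_1] = 3.66 / 0.4805 = 7.617066
Step 2: E[X|A_2] = 2.78 / 0.4416 = 6.29529
Step 3: E[X|A_3] = 2.21 / 0.0779 = 28.369705
Verification: E[X] = sum E[X*1_A_i] = 3.66 + 2.78 + 2.21 = 8.65


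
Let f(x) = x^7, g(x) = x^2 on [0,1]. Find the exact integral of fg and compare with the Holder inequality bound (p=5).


Step 1: Exact integral of f*g = integral(x^9, 0, 1) = 1/10
     = 0.1
Step 2: Holder bound with p=5, q=1.25:
  ||f||_p = (integral x^35 dx)^(1/5) = (1/36)^(1/5) = 0.488359
  ||g||_q = (integral x^2.5 dx)^(1/1.25) = (1/3.5)^(1/1.25) = 0.367067
Step 3: Holder bound = ||f||_p * ||g||_q = 0.488359 * 0.367067 = 0.179261
Verification: 0.1 <= 0.179261 (Holder holds)


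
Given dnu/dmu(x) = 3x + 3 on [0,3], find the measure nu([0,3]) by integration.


nu(A) = integral_A (dnu/dmu) dmu = integral_0^3 (3x + 3) dx
Step 1: Antiderivative F(x) = (3/2)x^2 + 3x
Step 2: F(3) = (3/2)*3^2 + 3*3 = 13.5 + 9 = 22.5
Step 3: F(0) = (3/2)*0^2 + 3*0 = 0.0 + 0 = 0.0
Step 4: nu([0,3]) = F(3) - F(0) = 22.5 - 0.0 = 22.5


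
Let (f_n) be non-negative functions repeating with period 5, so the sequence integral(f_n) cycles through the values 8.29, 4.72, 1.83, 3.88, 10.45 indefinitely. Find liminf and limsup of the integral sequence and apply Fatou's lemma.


The sequence (integral(f_n)) is periodic with period 5, repeating the values 8.29, 4.72, 1.83, 3.88, 10.45 indefinitely.
Step 1: For a periodic sequence, every tail (a_m, a_(m+1), ...) contains all 5 period values infinitely often.
Step 2: Hence inf of every tail = min of the period values = min(8.29, 4.72, 1.83, 3.88, 10.45) = 1.83.
        liminf_n integral(f_n) = sup over m of (inf of tail from m) = 1.83.
Step 3: Similarly sup of every tail = max of the period values = 10.45.
        limsup_n integral(f_n) = 10.45.
Step 4: Fatou's lemma: integral(liminf_n f_n) <= liminf_n integral(f_n) = 1.83.
        So the integral of the pointwise liminf is at most 1.83.


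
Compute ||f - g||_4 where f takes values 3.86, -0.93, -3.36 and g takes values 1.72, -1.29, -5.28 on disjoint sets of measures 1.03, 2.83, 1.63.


Step 1: Compute differences f_i - g_i:
  3.86 - 1.72 = 2.14
  -0.93 - -1.29 = 0.36
  -3.36 - -5.28 = 1.92
Step 2: Compute |diff|^4 * measure for each set:
  |2.14|^4 * 1.03 = 20.972736 * 1.03 = 21.601918
  |0.36|^4 * 2.83 = 0.016796 * 2.83 = 0.047533
  |1.92|^4 * 1.63 = 13.589545 * 1.63 = 22.150958
Step 3: Sum = 43.80041
Step 4: ||f-g||_4 = (43.80041)^(1/4) = 2.572584


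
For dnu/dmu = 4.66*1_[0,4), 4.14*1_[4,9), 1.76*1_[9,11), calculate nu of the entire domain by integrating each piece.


Integrate each piece of the Radon-Nikodym derivative:
Step 1: integral_0^4 4.66 dx = 4.66*(4-0) = 4.66*4 = 18.64
Step 2: integral_4^9 4.14 dx = 4.14*(9-4) = 4.14*5 = 20.7
Step 3: integral_9^11 1.76 dx = 1.76*(11-9) = 1.76*2 = 3.52
Total: 18.64 + 20.7 + 3.52 = 42.86


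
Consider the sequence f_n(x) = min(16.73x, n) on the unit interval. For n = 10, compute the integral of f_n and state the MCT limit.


f(x) = 16.73x on [0,1]; f_n(x) = min(16.73x, n). At n = 10:
Step 1: f(x) reaches 10 at x = 10/16.73 = 0.597729
Step 2: integral(f_10) = integral(16.73x, 0, 0.597729) + integral(10, 0.597729, 1)
       = 16.73*0.597729^2/2 + 10*(1 - 0.597729)
       = 2.988643 + 4.022714
       = 7.011357
Step 3: As n -> infinity, f_n increases to f, so by MCT integral(f_n) -> integral(f) = 16.73/2 = 8.365.
Convergence: integral(f_10) = 7.011357 -> 8.365 as n -> infinity


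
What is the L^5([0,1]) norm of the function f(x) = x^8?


Step 1: ||f||_5 = (integral_0^1 |x^8|^5 dx)^(1/5)
     = (integral_0^1 x^40 dx)^(1/5)
Step 2: integral_0^1 x^40 dx = [x^41/(41)] from 0 to 1 = 1^41/41
     = 1/41 = 0.02439
Step 3: ||f||_5 = (0.02439)^(1/5) = 0.475821


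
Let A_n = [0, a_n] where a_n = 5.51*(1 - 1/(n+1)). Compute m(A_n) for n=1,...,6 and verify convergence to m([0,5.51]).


By continuity of measure from below: if A_n increases to A, then m(A_n) -> m(A).
Here A = [0, 5.51], so m(A) = 5.51
Step 1: a_1 = 5.51*(1 - 1/2) = 2.755, m(A_1) = 2.755
Step 2: a_2 = 5.51*(1 - 1/3) = 3.6733, m(A_2) = 3.6733
Step 3: a_3 = 5.51*(1 - 1/4) = 4.1325, m(A_3) = 4.1325
Step 4: a_4 = 5.51*(1 - 1/5) = 4.408, m(A_4) = 4.408
Step 5: a_5 = 5.51*(1 - 1/6) = 4.5917, m(A_5) = 4.5917
Step 6: a_6 = 5.51*(1 - 1/7) = 4.7229, m(A_6) = 4.7229
Limit: m(A_n) -> m([0,5.51]) = 5.51


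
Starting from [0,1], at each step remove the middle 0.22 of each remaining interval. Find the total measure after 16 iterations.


Step 1: At each step, fraction remaining = 1 - 0.22 = 0.78
Step 2: After 16 steps, measure = (0.78)^16
Result = 0.018772
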